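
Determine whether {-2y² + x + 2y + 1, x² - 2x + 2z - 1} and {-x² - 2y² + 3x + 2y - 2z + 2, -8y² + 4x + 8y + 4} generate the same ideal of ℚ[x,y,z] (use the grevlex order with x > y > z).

Yes, the ideals are equal.

For a fixed monomial order, each ideal has a unique reduced Gröbner basis; comparing bases decides equality.
Buchberger on the first generating set:
f_1 = -2y² + x + 2y + 1, LT = y².
f_2 = x² - 2x + 2z - 1, LT = x².

The S-polynomials (S(f_1,f_2)) all reduce to 0 modulo the current basis, so we have a Gröbner basis.
Inter-reduce: drop elements whose leading term is divisible by another's, tail-reduce, and make monic.
Reduced Gröbner basis: {x² - 2x + 2z - 1, y² - ½x - y - ½}.

Buchberger on the second generating set:
h_1 = -x² - 2y² + 3x + 2y - 2z + 2, LT = x².
h_2 = -8y² + 4x + 8y + 4, LT = y².

The S-polynomials (S(h_1,h_2)) all reduce to 0 modulo the current basis, so we have a Gröbner basis.
Inter-reduce: drop elements whose leading term is divisible by another's, tail-reduce, and make monic.
Reduced Gröbner basis: {x² - 2x + 2z - 1, y² - ½x - y - ½}.

These coincide, so the ideals are equal.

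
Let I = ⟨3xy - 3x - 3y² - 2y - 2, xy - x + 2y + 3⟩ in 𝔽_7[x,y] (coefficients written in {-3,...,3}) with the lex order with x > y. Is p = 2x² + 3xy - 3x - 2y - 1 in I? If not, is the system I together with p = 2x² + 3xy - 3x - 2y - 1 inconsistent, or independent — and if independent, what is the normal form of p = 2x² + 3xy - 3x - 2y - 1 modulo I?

2x² + 3xy - 3x - 2y - 1 is independent of I; its normal form modulo I is -2y + 3.

First compute the reduced Gröbner basis of I by Buchberger's algorithm.
f_1 = 3xy - 3x - 3y² - 2y - 2, LT = xy.
f_2 = xy - x + 2y + 3, LT = xy.

S(f_1,f_2): lcm = xy. S = -y² + 2y + 1.
  leading term y²: no divisor's leading term divides it; move -y² to the remainder.
  leading term y: no divisor's leading term divides it; move 2y to the remainder.
  leading term 1: no divisor's leading term divides it; move 1 to the remainder.
  remainder -y² + 2y + 1 ≠ 0; add h_3 = -y² + 2y + 1 to the basis.

S(f_1,h_3): lcm = xy². S = xy + x - y³ - 3y² - 3y.
  leading term xy: subtract (-2)·f_1 from xy + x - y³ - 3y² - 3y → 2x - y³ - 2y² + 3
  leading term x: no divisor's leading term divides it; move 2x to the remainder.
  leading term y³: subtract (y)·h_3 from -y³ - 2y² + 3 → 3y² - y + 3
  leading term y²: subtract (-3)·h_3 from 3y² - y + 3 → -2y - 1
  leading term y: no divisor's leading term divides it; move -2y to the remainder.
  leading term 1: no divisor's leading term divides it; move -1 to the remainder.
  remainder 2x - 2y - 1 ≠ 0; add h_4 = 2x - 2y - 1 to the basis.

S(f_2,h_3): lcm = xy². S = xy + x + 2y² + 3y.
  leading term xy: subtract (-2)·f_1 from xy + x + 2y² + 3y → 2x + 3y² - y + 3
  leading term x: subtract (1)·h_4 from 2x + 3y² - y + 3 → 3y² + y - 3
  leading term y²: subtract (-3)·h_3 from 3y² + y - 3 → 0
  remainder 0.

S(f_1,h_4): lcm = xy. S = -x + y - 3.
  leading term x: subtract (3)·h_4 from -x + y - 3 → 0
  remainder 0.

S(f_2,h_4): lcm = xy. S = -x + y² - y + 3.
  leading term x: subtract (3)·h_4 from -x + y² - y + 3 → y² - 2y - 1
  leading term y²: subtract (-1)·h_3 from y² - 2y - 1 → 0
  remainder 0.

S(h_3,h_4): leading monomials are coprime, so the S-polynomial reduces to 0 (Buchberger's first criterion).
Every S-polynomial of the final basis reduces to 0, so we have a Gröbner basis.
Inter-reduce: drop elements whose leading term is divisible by another's, tail-reduce, and make monic.
Reduced Gröbner basis: {x - y + 3, y² - 2y - 1}.
Label its elements g_1 = x - y + 3, g_2 = y² - 2y - 1.

Reduce p = 2x² + 3xy - 3x - 2y - 1 modulo G:
  leading term x²: subtract (2x)·g_1 from 2x² + 3xy - 3x - 2y - 1 → -2xy - 2x - 2y - 1
  leading term xy: subtract (-2y)·g_1 from -2xy - 2x - 2y - 1 → -2x - 2y² - 3y - 1
  leading term x: subtract (-2)·g_1 from -2x - 2y² - 3y - 1 → -2y² + 2y - 2
  leading term y²: subtract (-2)·g_2 from -2y² + 2y - 2 → -2y + 3
  leading term y: no divisor's leading term divides it; move -2y to the remainder.
  leading term 1: no divisor's leading term divides it; move 3 to the remainder.
  normal form = -2y + 3.
The normal form is nonzero, so p ∉ I. Since p minus its normal form lies in I, I + (p) = I + (r) where r = -2y + 3; decide whether this ideal is the whole ring.
Run Buchberger on G together with r (pairs among the g_i already reduce to 0 since G is a Gröbner basis):
g_1 = x - y + 3, LT = x.
g_2 = y² - 2y - 1, LT = y².
r = -2y + 3, LT = y.

S(g_1,g_2): leading monomials are coprime, so the S-polynomial reduces to 0 (Buchberger's first criterion).
S(g_1,r): leading monomials are coprime, so the S-polynomial reduces to 0 (Buchberger's first criterion).
S(g_2,r): lcm = y². S = 3y - 1.
  leading term y: subtract (2)·r from 3y - 1 → 0
  remainder 0.

Every S-polynomial of the final basis reduces to 0, so we have a Gröbner basis.
Inter-reduce: drop elements whose leading term is divisible by another's, tail-reduce, and make monic.
Reduced Gröbner basis: {x - 2, y + 2}.
The reduced Gröbner basis of I + (p) is {x - 2, y + 2} ≠ {1}, a proper ideal, so the enlarged system stays consistent: p is independent of I, with normal form -2y + 3.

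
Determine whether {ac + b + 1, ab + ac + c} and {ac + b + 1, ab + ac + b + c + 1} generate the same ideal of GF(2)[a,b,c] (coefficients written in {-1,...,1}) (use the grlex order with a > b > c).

No, the ideals differ.

Since reduced Gröbner bases are canonical representatives of ideals under a given ordering, it suffices to compute and compare them.
Buchberger on the first generating set:
f_1 = ac + b + 1, LT = ac.
f_2 = ab + ac + c, LT = ab.

S(f_1,f_2): lcm = abc. S = ac^{2} + b^{2} + c^{2} + b.
  leading term ac^{2}: subtract (c)·f_1 from ac^{2} + b^{2} + c^{2} + b → b^{2} + bc + c^{2} + b + c
  leading term b^{2}: no divisor's leading term divides it; move b^{2} to the remainder.
  leading term bc: no divisor's leading term divides it; move bc to the remainder.
  leading term c^{2}: no divisor's leading term divides it; move c^{2} to the remainder.
  leading term b: no divisor's leading term divides it; move b to the remainder.
  leading term c: no divisor's leading term divides it; move c to the remainder.
  remainder b^{2} + bc + c^{2} + b + c ≠ 0; add g_3 = b^{2} + bc + c^{2} + b + c to the basis.

S(f_1,g_3): leading monomials are coprime, so the S-polynomial reduces to 0 (Buchberger's first criterion).
S(f_2,g_3): lcm = ab^{2}. S = ac^{2} + ab + ac + bc.
  leading term ac^{2}: subtract (c)·f_1 from ac^{2} + ab + ac + bc → ab + ac + c
  leading term ab: subtract (1)·f_2 from ab + ac + c → 0
  remainder 0.

Every S-polynomial of the final basis reduces to 0, so we have a Gröbner basis.
Inter-reduce: drop elements whose leading term is divisible by another's, tail-reduce, and make monic.
Reduced Gröbner basis: {ab + b + c + 1, ac + b + 1, b^{2} + bc + c^{2} + b + c}.

Buchberger on the second generating set:
h_1 = ac + b + 1, LT = ac.
h_2 = ab + ac + b + c + 1, LT = ab.

S(h_1,h_2): lcm = abc. S = ac^{2} + b^{2} + bc + c^{2} + b + c.
  leading term ac^{2}: subtract (c)·h_1 from ac^{2} + b^{2} + bc + c^{2} + b + c → b^{2} + c^{2} + b
  leading term b^{2}: no divisor's leading term divides it; move b^{2} to the remainder.
  leading term c^{2}: no divisor's leading term divides it; move c^{2} to the remainder.
  leading term b: no divisor's leading term divides it; move b to the remainder.
  remainder b^{2} + c^{2} + b ≠ 0; add k_3 = b^{2} + c^{2} + b to the basis.

S(h_1,k_3): leading monomials are coprime, so the S-polynomial reduces to 0 (Buchberger's first criterion).
S(h_2,k_3): lcm = ab^{2}. S = abc + ac^{2} + ab + b^{2} + bc + b.
  leading term abc: subtract (b)·h_1 from abc + ac^{2} + ab + b^{2} + bc + b → ac^{2} + ab + bc
  leading term ac^{2}: subtract (c)·h_1 from ac^{2} + ab + bc → ab + c
  leading term ab: subtract (1)·h_2 from ab + c → ac + b + 1
  leading term ac: subtract (1)·h_1 from ac + b + 1 → 0
  remainder 0.

Every S-polynomial of the final basis reduces to 0, so we have a Gröbner basis.
Inter-reduce: drop elements whose leading term is divisible by another's, tail-reduce, and make monic.
Reduced Gröbner basis: {ab + c, ac + b + 1, b^{2} + c^{2} + b}.

Since the reduced bases disagree, the two ideals are not the same.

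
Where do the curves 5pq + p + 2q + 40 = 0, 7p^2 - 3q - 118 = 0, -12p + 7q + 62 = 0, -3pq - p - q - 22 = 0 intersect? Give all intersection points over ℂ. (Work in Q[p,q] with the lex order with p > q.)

Compute a lex Gröbner basis by Buchberger's algorithm.
f_1 = 5pq + p + 2q + 40, LT = pq.
f_2 = 7p^2 - 3q - 118, LT = p^2.
f_3 = -12p + 7q + 62, LT = p.
f_4 = -3pq - p - q - 22, LT = pq.

S(f_1,f_2): lcm = p^2q. S = 1/5p^2 + 2/5pq + 8p + 3/7q^2 + 118/7q.
  leading term p^2: subtract (1/35)·f_2 from 1/5p^2 + 2/5pq + 8p + 3/7q^2 + 118/7q → 2/5pq + 8p + 3/7q^2 + 593/35q + 118/35
  leading term pq: subtract (2/25)·f_1 from 2/5pq + 8p + 3/7q^2 + 593/35q + 118/35 → 198/25p + 3/7q^2 + 2937/175q + 6/35
  leading term p: subtract (-33/50)·f_3 from 198/25p + 3/7q^2 + 2937/175q + 6/35 → 3/7q^2 + 7491/350q + 7191/175
  leading term q^2: no divisor's leading term divides it; move 3/7q^2 to the remainder.
  leading term q: no divisor's leading term divides it; move 7491/350q to the remainder.
  leading term 1: no divisor's leading term divides it; move 7191/175 to the remainder.
  remainder 3/7q^2 + 7491/350q + 7191/175 ≠ 0; add h_5 = 3/7q^2 + 7491/350q + 7191/175 to the basis.

S(f_1,f_3): lcm = pq. S = 1/5p + 7/12q^2 + 167/30q + 8.
  leading term p: subtract (-1/60)·f_3 from 1/5p + 7/12q^2 + 167/30q + 8 → 7/12q^2 + 341/60q + 271/30
  leading term q^2: subtract (49/36)·h_5 from 7/12q^2 + 341/60q + 271/30 → -14069/600q - 14069/300
  leading term q: no divisor's leading term divides it; move -14069/600q to the remainder.
  leading term 1: no divisor's leading term divides it; move -14069/300 to the remainder.
  remainder -14069/600q - 14069/300 ≠ 0; add h_6 = -14069/600q - 14069/300 to the basis.

The other S-polynomials (S(f_1,f_4), S(f_2,f_3), S(f_2,f_4), S(f_3,f_4), S(f_1,h_5), S(f_2,h_5), S(f_3,h_5), S(f_4,h_5), S(f_1,h_6), S(f_2,h_6), S(f_3,h_6), S(f_4,h_6), S(h_5,h_6)) all reduce to 0 modulo the current basis, so we have a Gröbner basis.
Inter-reduce: drop elements whose leading term is divisible by another's, tail-reduce, and make monic.
Reduced Gröbner basis: {p - 4, q + 2}.

A lex Gröbner basis eliminates variables successively. Here q + 2 depends only on q, with roots {-2}; lifting each root through the earlier basis elements recovers the full solutions.
  q = -2: the earlier basis element becomes p - 4 = 0, giving p = 4 — point (4, -2).

{(4, -2)}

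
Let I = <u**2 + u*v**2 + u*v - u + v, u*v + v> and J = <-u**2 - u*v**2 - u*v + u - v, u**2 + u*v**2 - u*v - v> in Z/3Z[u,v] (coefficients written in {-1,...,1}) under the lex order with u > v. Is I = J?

Equality of ideals is decidable: compute both reduced Gröbner bases (unique for the ordering) and check whether they agree.
Buchberger on the first generating set:
f_1 = u**2 + u*v**2 + u*v - u + v, LT = u**2.
f_2 = u*v + v, LT = u*v.

S(f_1,f_2): lcm = u**2*v. S = u*v**3 + u*v**2 + u*v + v**2.
  leading term u*v**3: subtract (v**2)·f_2 from u*v**3 + u*v**2 + u*v + v**2 → u*v**2 + u*v - v**3 + v**2
  leading term u*v**2: subtract (v)·f_2 from u*v**2 + u*v - v**3 + v**2 → u*v - v**3
  leading term u*v: subtract (1)·f_2 from u*v - v**3 → -v**3 - v
  leading term v**3: no divisor's leading term divides it; move -v**3 to the remainder.
  leading term v: no divisor's leading term divides it; move -v to the remainder.
  remainder -v**3 - v ≠ 0; add g_3 = -v**3 - v to the basis.

The other S-polynomials (S(f_1,g_3), S(f_2,g_3)) all reduce to 0 modulo the current basis, so we have a Gröbner basis.
Inter-reduce: drop elements whose leading term is divisible by another's, tail-reduce, and make monic.
Reduced Gröbner basis: {u**2 - u - v**2, u*v + v, v**3 + v}.

Buchberger on the second generating set:
h_1 = -u**2 - u*v**2 - u*v + u - v, LT = u**2.
h_2 = u**2 + u*v**2 - u*v - v, LT = u**2.

S(h_1,h_2): lcm = u**2. S = -u*v - u - v.
  leading term u*v: no divisor's leading term divides it; move -u*v to the remainder.
  leading term u: no divisor's leading term divides it; move -u to the remainder.
  leading term v: no divisor's leading term divides it; move -v to the remainder.
  remainder -u*v - u - v ≠ 0; add k_3 = -u*v - u - v to the basis.

S(h_1,k_3): lcm = u**2*v. S = -u**2 + u*v**3 + u*v**2 + u*v + v**2.
  leading term u**2: subtract (1)·h_1 from -u**2 + u*v**3 + u*v**2 + u*v + v**2 → u*v**3 - u*v**2 - u*v - u + v**2 + v
  leading term u*v**3: subtract (-v**2)·k_3 from u*v**3 - u*v**2 - u*v - u + v**2 + v → u*v**2 - u*v - u - v**3 + v**2 + v
  leading term u*v**2: subtract (-v)·k_3 from u*v**2 - u*v - u - v**3 + v**2 + v → u*v - u - v**3 + v
  leading term u*v: subtract (-1)·k_3 from u*v - u - v**3 + v → u - v**3
  leading term u: no divisor's leading term divides it; move u to the remainder.
  leading term v**3: no divisor's leading term divides it; move -v**3 to the remainder.
  remainder u - v**3 ≠ 0; add k_4 = u - v**3 to the basis.

S(k_3,k_4): lcm = u*v. S = u + v**4 + v.
  leading term u: subtract (1)·k_4 from u + v**4 + v → v**4 + v**3 + v
  leading term v**4: no divisor's leading term divides it; move v**4 to the remainder.
  leading term v**3: no divisor's leading term divides it; move v**3 to the remainder.
  leading term v: no divisor's leading term divides it; move v to the remainder.
  remainder v**4 + v**3 + v ≠ 0; add k_5 = v**4 + v**3 + v to the basis.

The other S-polynomials (S(h_2,k_3), S(h_1,k_4), S(h_2,k_4), S(h_1,k_5), S(h_2,k_5), S(k_3,k_5), S(k_4,k_5)) all reduce to 0 modulo the current basis, so we have a Gröbner basis.
Inter-reduce: drop elements whose leading term is divisible by another's, tail-reduce, and make monic.
Reduced Gröbner basis: {u - v**3, v**4 + v**3 + v}.

Since the reduced bases disagree, the two ideals are not the same.
The choice of monomial ordering does not affect the verdict — as long as both bases are computed under the same ordering, their equality decides ideal equality.

No, the ideals differ.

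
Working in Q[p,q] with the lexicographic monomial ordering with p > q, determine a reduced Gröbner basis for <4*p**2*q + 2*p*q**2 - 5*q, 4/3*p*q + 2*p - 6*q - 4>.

G = {p + 2/5*q**3 + 164/45*q**2 - 14/15*q - 2, q**4 + 191/18*q**3 + 34/3*q**2 + 11/4*q}

f_1 = 4*p**2*q + 2*p*q**2 - 5*q, LT = p**2*q.
f_2 = 4/3*p*q + 2*p - 6*q - 4, LT = p*q.

S(f_1,f_2): lcm = p**2*q. S = -3/2*p**2 + 1/2*p*q**2 + 9/2*p*q + 3*p - 5/4*q.
  leading term p**2: no divisor's leading term divides it; move -3/2*p**2 to the remainder.
  leading term p*q**2: subtract (3/8*q)·f_2 from 1/2*p*q**2 + 9/2*p*q + 3*p - 5/4*q → 15/4*p*q + 3*p + 9/4*q**2 + 1/4*q
  leading term p*q: subtract (45/16)·f_2 from 15/4*p*q + 3*p + 9/4*q**2 + 1/4*q → -21/8*p + 9/4*q**2 + 137/8*q + 45/4
  leading term p: no divisor's leading term divides it; move -21/8*p to the remainder.
  leading term q**2: no divisor's leading term divides it; move 9/4*q**2 to the remainder.
  leading term q: no divisor's leading term divides it; move 137/8*q to the remainder.
  leading term 1: no divisor's leading term divides it; move 45/4 to the remainder.
  remainder -3/2*p**2 - 21/8*p + 9/4*q**2 + 137/8*q + 45/4 ≠ 0; add g_3 = -3/2*p**2 - 21/8*p + 9/4*q**2 + 137/8*q + 45/4 to the basis.

S(f_1,g_3): lcm = p**2*q. S = 1/2*p*q**2 - 7/4*p*q + 3/2*q**3 + 137/12*q**2 + 25/4*q.
  leading term p*q**2: subtract (3/8*q)·f_2 from 1/2*p*q**2 - 7/4*p*q + 3/2*q**3 + 137/12*q**2 + 25/4*q → -5/2*p*q + 3/2*q**3 + 41/3*q**2 + 31/4*q
  leading term p*q: subtract (-15/8)·f_2 from -5/2*p*q + 3/2*q**3 + 41/3*q**2 + 31/4*q → 15/4*p + 3/2*q**3 + 41/3*q**2 - 7/2*q - 15/2
  leading term p: no divisor's leading term divides it; move 15/4*p to the remainder.
  leading term q**3: no divisor's leading term divides it; move 3/2*q**3 to the remainder.
  leading term q**2: no divisor's leading term divides it; move 41/3*q**2 to the remainder.
  leading term q: no divisor's leading term divides it; move -7/2*q to the remainder.
  leading term 1: no divisor's leading term divides it; move -15/2 to the remainder.
  remainder 15/4*p + 3/2*q**3 + 41/3*q**2 - 7/2*q - 15/2 ≠ 0; add g_4 = 15/4*p + 3/2*q**3 + 41/3*q**2 - 7/2*q - 15/2 to the basis.

S(f_1,g_4): lcm = p**2*q. S = -2/5*p*q**4 - 164/45*p*q**3 + 43/30*p*q**2 + 2*p*q - 5/4*q.
  leading term p*q**4: subtract (-3/10*q**3)·f_2 from -2/5*p*q**4 - 164/45*p*q**3 + 43/30*p*q**2 + 2*p*q - 5/4*q → -137/45*p*q**3 + 43/30*p*q**2 + 2*p*q - 9/5*q**4 - 6/5*q**3 - 5/4*q
  leading term p*q**3: subtract (-137/60*q**2)·f_2 from -137/45*p*q**3 + 43/30*p*q**2 + 2*p*q - 9/5*q**4 - 6/5*q**3 - 5/4*q → 6*p*q**2 + 2*p*q - 9/5*q**4 - 149/10*q**3 - 137/15*q**2 - 5/4*q
  leading term p*q**2: subtract (9/2*q)·f_2 from 6*p*q**2 + 2*p*q - 9/5*q**4 - 149/10*q**3 - 137/15*q**2 - 5/4*q → -7*p*q - 9/5*q**4 - 149/10*q**3 + 268/15*q**2 + 67/4*q
  leading term p*q: subtract (-21/4)·f_2 from -7*p*q - 9/5*q**4 - 149/10*q**3 + 268/15*q**2 + 67/4*q → 21/2*p - 9/5*q**4 - 149/10*q**3 + 268/15*q**2 - 59/4*q - 21
  leading term p: subtract (14/5)·g_4 from 21/2*p - 9/5*q**4 - 149/10*q**3 + 268/15*q**2 - 59/4*q - 21 → -9/5*q**4 - 191/10*q**3 - 102/5*q**2 - 99/20*q
  leading term q**4: no divisor's leading term divides it; move -9/5*q**4 to the remainder.
  leading term q**3: no divisor's leading term divides it; move -191/10*q**3 to the remainder.
  leading term q**2: no divisor's leading term divides it; move -102/5*q**2 to the remainder.
  leading term q: no divisor's leading term divides it; move -99/20*q to the remainder.
  remainder -9/5*q**4 - 191/10*q**3 - 102/5*q**2 - 99/20*q ≠ 0; add g_5 = -9/5*q**4 - 191/10*q**3 - 102/5*q**2 - 99/20*q to the basis.

The other S-polynomials (S(f_2,g_3), S(f_2,g_4), S(g_3,g_4), S(f_1,g_5), S(f_2,g_5), S(g_3,g_5), S(g_4,g_5)) all reduce to 0 modulo the current basis, so we have a Gröbner basis.
Inter-reduce: drop elements whose leading term is divisible by another's, tail-reduce, and make monic.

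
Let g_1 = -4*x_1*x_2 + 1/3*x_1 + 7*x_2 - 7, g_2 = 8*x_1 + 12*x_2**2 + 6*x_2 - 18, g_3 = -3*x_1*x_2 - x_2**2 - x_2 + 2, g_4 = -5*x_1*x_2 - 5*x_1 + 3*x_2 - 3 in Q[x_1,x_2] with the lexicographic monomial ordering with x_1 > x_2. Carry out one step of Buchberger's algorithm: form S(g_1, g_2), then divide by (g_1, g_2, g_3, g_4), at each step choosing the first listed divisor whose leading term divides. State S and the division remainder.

lcm(LM(g_1), LM(g_2)) = x_1*x_2.
S = (lcm/LT(g_1))·g_1 − (lcm/LT(g_2))·g_2 = -1/12*x_1 - 3/2*x_2**3 - 3/4*x_2**2 + 1/2*x_2 + 7/4.
Reduce S modulo (g_1, g_2, g_3, g_4) in that order:
  leading term x_1: subtract (-1/96)·g_2 from -1/12*x_1 - 3/2*x_2**3 - 3/4*x_2**2 + 1/2*x_2 + 7/4 → -3/2*x_2**3 - 5/8*x_2**2 + 9/16*x_2 + 25/16
  leading term x_2**3: no divisor's leading term divides it; move -3/2*x_2**3 to the remainder.
  leading term x_2**2: no divisor's leading term divides it; move -5/8*x_2**2 to the remainder.
  leading term x_2: no divisor's leading term divides it; move 9/16*x_2 to the remainder.
  leading term 1: no divisor's leading term divides it; move 25/16 to the remainder.
The remainder -3/2*x_2**3 - 5/8*x_2**2 + 9/16*x_2 + 25/16 is nonzero, so it would be added as the next basis element.

S(g_1, g_2) = -1/12*x_1 - 3/2*x_2**3 - 3/4*x_2**2 + 1/2*x_2 + 7/4; remainder on division = -3/2*x_2**3 - 5/8*x_2**2 + 9/16*x_2 + 25/16.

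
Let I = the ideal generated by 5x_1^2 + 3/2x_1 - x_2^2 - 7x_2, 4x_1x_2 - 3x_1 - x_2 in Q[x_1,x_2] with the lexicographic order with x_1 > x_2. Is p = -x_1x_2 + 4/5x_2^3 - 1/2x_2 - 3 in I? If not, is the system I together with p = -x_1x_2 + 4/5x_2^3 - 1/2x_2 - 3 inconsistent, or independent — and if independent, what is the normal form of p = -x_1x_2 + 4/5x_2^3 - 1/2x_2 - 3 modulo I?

Adjoining -x_1x_2 + 4/5x_2^3 - 1/2x_2 - 3 makes the ideal the whole ring: the system is inconsistent.

First compute the reduced Gröbner basis of I by Buchberger's algorithm.
f_1 = 5x_1^2 + 3/2x_1 - x_2^2 - 7x_2, LT = x_1^2.
f_2 = 4x_1x_2 - 3x_1 - x_2, LT = x_1x_2.

S(f_1,f_2): lcm = x_1^2x_2. S = 3/4x_1^2 + 11/20x_1x_2 - 1/5x_2^3 - 7/5x_2^2.
  reduce S modulo (f_1, f_2):
  remainder 3/16x_1 - 1/5x_2^3 - 5/4x_2^2 + 19/16x_2 ≠ 0; add h_3 = 3/16x_1 - 1/5x_2^3 - 5/4x_2^2 + 19/16x_2 to the basis.

S(f_2,h_3): lcm = x_1x_2. S = -3/4x_1 + 16/15x_2^4 + 20/3x_2^3 - 19/3x_2^2 - 1/4x_2.
  reduce S modulo (f_1, f_2, h_3):
  remainder 16/15x_2^4 + 88/15x_2^3 - 34/3x_2^2 + 9/2x_2 ≠ 0; add h_4 = 16/15x_2^4 + 88/15x_2^3 - 34/3x_2^2 + 9/2x_2 to the basis.

The other S-polynomials (S(f_1,h_3), S(f_1,h_4), S(f_2,h_4), S(h_3,h_4)) all reduce to 0 modulo the current basis, so we have a Gröbner basis.
Inter-reduce: drop elements whose leading term is divisible by another's, tail-reduce, and make monic.
Reduced Gröbner basis: {x_1 - 16/15x_2^3 - 20/3x_2^2 + 19/3x_2, x_2^4 + 11/2x_2^3 - 85/8x_2^2 + 135/32x_2}.
Label its elements g_1 = x_1 - 16/15x_2^3 - 20/3x_2^2 + 19/3x_2, g_2 = x_2^4 + 11/2x_2^3 - 85/8x_2^2 + 135/32x_2.

Reduce p = -x_1x_2 + 4/5x_2^3 - 1/2x_2 - 3 modulo G:
  leading term x_1x_2: subtract (-x_2)·g_1 from -x_1x_2 + 4/5x_2^3 - 1/2x_2 - 3 → -16/15x_2^4 - 88/15x_2^3 + 19/3x_2^2 - 1/2x_2 - 3
  leading term x_2^4: subtract (-16/15)·g_2 from -16/15x_2^4 - 88/15x_2^3 + 19/3x_2^2 - 1/2x_2 - 3 → -5x_2^2 + 4x_2 - 3
  leading term x_2^2: no divisor's leading term divides it; move -5x_2^2 to the remainder.
  leading term x_2: no divisor's leading term divides it; move 4x_2 to the remainder.
  leading term 1: no divisor's leading term divides it; move -3 to the remainder.
  normal form = -5x_2^2 + 4x_2 - 3.
The normal form is nonzero, so p ∉ I. Since p minus its normal form lies in I, I + (p) = I + (r) where r = -5x_2^2 + 4x_2 - 3; decide whether this ideal is the whole ring.
Run Buchberger on G together with r (pairs among the g_i already reduce to 0 since G is a Gröbner basis):
g_1 = x_1 - 16/15x_2^3 - 20/3x_2^2 + 19/3x_2, LT = x_1.
g_2 = x_2^4 + 11/2x_2^3 - 85/8x_2^2 + 135/32x_2, LT = x_2^4.
r = -5x_2^2 + 4x_2 - 3, LT = x_2^2.

S(g_2,r): lcm = x_2^4. S = 63/10x_2^3 - 449/40x_2^2 + 135/32x_2.
  reduce S modulo (g_1, g_2, r):
  remainder -18037/4000x_2 + 3711/1000 ≠ 0; add m_4 = -18037/4000x_2 + 3711/1000 to the basis.

S(g_2,m_4): lcm = x_2^4. S = 228095/36074x_2^3 - 85/8x_2^2 + 135/32x_2.
  reduce S modulo (g_1, g_2, r, m_4):
  remainder 8054055/325333369 ≠ 0; add m_5 = 8054055/325333369 to the basis.

The other S-polynomials (S(g_1,g_2), S(g_1,r), S(g_1,m_4), S(r,m_4), S(g_1,m_5), S(g_2,m_5), S(r,m_5), S(m_4,m_5)) all reduce to 0 modulo the current basis, so we have a Gröbner basis.
Inter-reduce: drop elements whose leading term is divisible by another's, tail-reduce, and make monic.
Reduced Gröbner basis: {1}.
The reduced Gröbner basis of I + (p) is {1}: the ideal is the whole ring, so the enlarged system has no common solution — adjoining p is inconsistent.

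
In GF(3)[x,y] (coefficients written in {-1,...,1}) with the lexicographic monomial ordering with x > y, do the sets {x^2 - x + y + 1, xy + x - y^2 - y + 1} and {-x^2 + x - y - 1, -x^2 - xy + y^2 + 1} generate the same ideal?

For a fixed monomial order, each ideal has a unique reduced Gröbner basis; comparing bases decides equality.
Buchberger on the first generating set:
f_1 = x^2 - x + y + 1, LT = x^2.
f_2 = xy + x - y^2 - y + 1, LT = xy.

S(f_1,f_2): lcm = x^2y. S = -x^2 + xy^2 - x + y^2 + y.
  leading term x^2: subtract (-1)·f_1 from -x^2 + xy^2 - x + y^2 + y → xy^2 + x + y^2 - y + 1
  leading term xy^2: subtract (y)·f_2 from xy^2 + x + y^2 - y + 1 → -xy + x + y^3 - y^2 + y + 1
  leading term xy: subtract (-1)·f_2 from -xy + x + y^3 - y^2 + y + 1 → -x + y^3 + y^2 - 1
  leading term x: no divisor's leading term divides it; move -x to the remainder.
  leading term y^3: no divisor's leading term divides it; move y^3 to the remainder.
  leading term y^2: no divisor's leading term divides it; move y^2 to the remainder.
  leading term 1: no divisor's leading term divides it; move -1 to the remainder.
  remainder -x + y^3 + y^2 - 1 ≠ 0; add g_3 = -x + y^3 + y^2 - 1 to the basis.

S(f_1,g_3): lcm = x^2. S = xy^3 + xy^2 + x + y + 1.
  leading term xy^3: subtract (y^2)·f_2 from xy^3 + xy^2 + x + y + 1 → x + y^4 + y^3 - y^2 + y + 1
  leading term x: subtract (-1)·g_3 from x + y^4 + y^3 - y^2 + y + 1 → y^4 - y^3 + y
  leading term y^4: no divisor's leading term divides it; move y^4 to the remainder.
  leading term y^3: no divisor's leading term divides it; move -y^3 to the remainder.
  leading term y: no divisor's leading term divides it; move y to the remainder.
  remainder y^4 - y^3 + y ≠ 0; add g_4 = y^4 - y^3 + y to the basis.

The other S-polynomials (S(f_2,g_3), S(f_1,g_4), S(f_2,g_4), S(g_3,g_4)) all reduce to 0 modulo the current basis, so we have a Gröbner basis.
Inter-reduce: drop elements whose leading term is divisible by another's, tail-reduce, and make monic.
Reduced Gröbner basis: {x - y^3 - y^2 + 1, y^4 - y^3 + y}.

Buchberger on the second generating set:
h_1 = -x^2 + x - y - 1, LT = x^2.
h_2 = -x^2 - xy + y^2 + 1, LT = x^2.

S(h_1,h_2): lcm = x^2. S = -xy - x + y^2 + y - 1.
  leading term xy: no divisor's leading term divides it; move -xy to the remainder.
  leading term x: no divisor's leading term divides it; move -x to the remainder.
  leading term y^2: no divisor's leading term divides it; move y^2 to the remainder.
  leading term y: no divisor's leading term divides it; move y to the remainder.
  leading term 1: no divisor's leading term divides it; move -1 to the remainder.
  remainder -xy - x + y^2 + y - 1 ≠ 0; add k_3 = -xy - x + y^2 + y - 1 to the basis.

S(h_1,k_3): lcm = x^2y. S = -x^2 + xy^2 - x + y^2 + y.
  leading term x^2: subtract (1)·h_1 from -x^2 + xy^2 - x + y^2 + y → xy^2 + x + y^2 - y + 1
  leading term xy^2: subtract (-y)·k_3 from xy^2 + x + y^2 - y + 1 → -xy + x + y^3 - y^2 + y + 1
  leading term xy: subtract (1)·k_3 from -xy + x + y^3 - y^2 + y + 1 → -x + y^3 + y^2 - 1
  leading term x: no divisor's leading term divides it; move -x to the remainder.
  leading term y^3: no divisor's leading term divides it; move y^3 to the remainder.
  leading term y^2: no divisor's leading term divides it; move y^2 to the remainder.
  leading term 1: no divisor's leading term divides it; move -1 to the remainder.
  remainder -x + y^3 + y^2 - 1 ≠ 0; add k_4 = -x + y^3 + y^2 - 1 to the basis.

S(h_1,k_4): lcm = x^2. S = xy^3 + xy^2 + x + y + 1.
  leading term xy^3: subtract (-y^2)·k_3 from xy^3 + xy^2 + x + y + 1 → x + y^4 + y^3 - y^2 + y + 1
  leading term x: subtract (-1)·k_4 from x + y^4 + y^3 - y^2 + y + 1 → y^4 - y^3 + y
  leading term y^4: no divisor's leading term divides it; move y^4 to the remainder.
  leading term y^3: no divisor's leading term divides it; move -y^3 to the remainder.
  leading term y: no divisor's leading term divides it; move y to the remainder.
  remainder y^4 - y^3 + y ≠ 0; add k_5 = y^4 - y^3 + y to the basis.

The other S-polynomials (S(h_2,k_3), S(h_2,k_4), S(k_3,k_4), S(h_1,k_5), S(h_2,k_5), S(k_3,k_5), S(k_4,k_5)) all reduce to 0 modulo the current basis, so we have a Gröbner basis.
Inter-reduce: drop elements whose leading term is divisible by another's, tail-reduce, and make monic.
Reduced Gröbner basis: {x - y^3 - y^2 + 1, y^4 - y^3 + y}.

These coincide, so the ideals are equal.

Yes, the ideals are equal.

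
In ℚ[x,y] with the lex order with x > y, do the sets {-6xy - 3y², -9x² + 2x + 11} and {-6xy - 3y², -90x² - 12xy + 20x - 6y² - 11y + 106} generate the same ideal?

Two ideals are equal iff their reduced Gröbner bases coincide (the reduced basis is unique for a fixed ordering).
Buchberger on the first generating set:
f_1 = -6xy - 3y², LT = xy.
f_2 = -9x² + 2x + 11, LT = x².

S(f_1,f_2): lcm = x²y. S = ½xy² + 2/9xy + 11/9y.
  leading term xy²: subtract (-1/12y)·f_1 from ½xy² + 2/9xy + 11/9y → 2/9xy - ¼y³ + 11/9y
  leading term xy: subtract (-1/27)·f_1 from 2/9xy - ¼y³ + 11/9y → -¼y³ - 1/9y² + 11/9y
  leading term y³: no divisor's leading term divides it; move -¼y³ to the remainder.
  leading term y²: no divisor's leading term divides it; move -1/9y² to the remainder.
  leading term y: no divisor's leading term divides it; move 11/9y to the remainder.
  remainder -¼y³ - 1/9y² + 11/9y ≠ 0; add g_3 = -¼y³ - 1/9y² + 11/9y to the basis.

S(f_1,g_3): lcm = xy³. S = -4/9xy² + 44/9xy + ½y⁴.
  leading term xy²: subtract (2/27y)·f_1 from -4/9xy² + 44/9xy + ½y⁴ → 44/9xy + ½y⁴ + 2/9y³
  leading term xy: subtract (-22/27)·f_1 from 44/9xy + ½y⁴ + 2/9y³ → ½y⁴ + 2/9y³ - 22/9y²
  leading term y⁴: subtract (-2y)·g_3 from ½y⁴ + 2/9y³ - 22/9y² → 0
  remainder 0.

S(f_2,g_3): leading monomials are coprime, so the S-polynomial reduces to 0 (Buchberger's first criterion).
Every S-polynomial of the final basis reduces to 0, so we have a Gröbner basis.
Inter-reduce: drop elements whose leading term is divisible by another's, tail-reduce, and make monic.
Reduced Gröbner basis: {x² - 2/9x - 11/9, xy + ½y², y³ + 4/9y² - 44/9y}.

Buchberger on the second generating set:
h_1 = -6xy - 3y², LT = xy.
h_2 = -90x² - 12xy + 20x - 6y² - 11y + 106, LT = x².

S(h_1,h_2): lcm = x²y. S = 11/30xy² + 2/9xy - 1/15y³ - 11/90y² + 53/45y.
  leading term xy²: subtract (-11/180y)·h_1 from 11/30xy² + 2/9xy - 1/15y³ - 11/90y² + 53/45y → 2/9xy - ¼y³ - 11/90y² + 53/45y
  leading term xy: subtract (-1/27)·h_1 from 2/9xy - ¼y³ - 11/90y² + 53/45y → -¼y³ - 7/30y² + 53/45y
  leading term y³: no divisor's leading term divides it; move -¼y³ to the remainder.
  leading term y²: no divisor's leading term divides it; move -7/30y² to the remainder.
  leading term y: no divisor's leading term divides it; move 53/45y to the remainder.
  remainder -¼y³ - 7/30y² + 53/45y ≠ 0; add k_3 = -¼y³ - 7/30y² + 53/45y to the basis.

S(h_1,k_3): lcm = xy³. S = -14/15xy² + 212/45xy + ½y⁴.
  leading term xy²: subtract (7/45y)·h_1 from -14/15xy² + 212/45xy + ½y⁴ → 212/45xy + ½y⁴ + 7/15y³
  leading term xy: subtract (-106/135)·h_1 from 212/45xy + ½y⁴ + 7/15y³ → ½y⁴ + 7/15y³ - 106/45y²
  leading term y⁴: subtract (-2y)·k_3 from ½y⁴ + 7/15y³ - 106/45y² → 0
  remainder 0.

S(h_2,k_3): leading monomials are coprime, so the S-polynomial reduces to 0 (Buchberger's first criterion).
Every S-polynomial of the final basis reduces to 0, so we have a Gröbner basis.
Inter-reduce: drop elements whose leading term is divisible by another's, tail-reduce, and make monic.
Reduced Gröbner basis: {x² - 2/9x + 11/90y - 53/45, xy + ½y², y³ + 14/15y² - 212/45y}.

The bases are distinct; the ideals are different.
The same test decides containment: I ⊆ J iff every generator of I reduces to 0 modulo a Gröbner basis of J.

No, the ideals differ.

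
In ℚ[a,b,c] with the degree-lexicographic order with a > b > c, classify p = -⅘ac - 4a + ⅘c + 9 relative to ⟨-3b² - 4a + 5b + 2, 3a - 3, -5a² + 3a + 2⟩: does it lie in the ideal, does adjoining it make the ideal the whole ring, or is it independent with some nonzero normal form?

Adjoining -⅘ac - 4a + ⅘c + 9 makes the ideal the whole ring: the system is inconsistent.

First compute the reduced Gröbner basis of I by Buchberger's algorithm.
f_1 = -3b² - 4a + 5b + 2, LT = b².
f_2 = 3a - 3, LT = a.
f_3 = -5a² + 3a + 2, LT = a².

The S-polynomials (S(f_1,f_2), S(f_1,f_3), S(f_2,f_3)) all reduce to 0 modulo the current basis, so we have a Gröbner basis.
Inter-reduce: drop elements whose leading term is divisible by another's, tail-reduce, and make monic.
Reduced Gröbner basis: {b² - 5/3b + ⅔, a - 1}.
Label its elements g_1 = b² - 5/3b + ⅔, g_2 = a - 1.

Reduce p = -⅘ac - 4a + ⅘c + 9 modulo G:
  leading term ac: subtract (-⅘c)·g_2 from -⅘ac - 4a + ⅘c + 9 → -4a + 9
  leading term a: subtract (-4)·g_2 from -4a + 9 → 5
  leading term 1: no divisor's leading term divides it; move 5 to the remainder.
  normal form = 5.
The normal form is nonzero, so p ∉ I. Since p minus its normal form lies in I, I + (p) = I + (r) where r = 5; decide whether this ideal is the whole ring.
Here r = 5 is a nonzero constant, hence a unit: 1 ∈ I + (p), the Gröbner basis of I + (p) is {1}, and the enlarged system has no common solution — adjoining p is inconsistent.

The remainder on division by a Gröbner basis is unique — it is the normal form.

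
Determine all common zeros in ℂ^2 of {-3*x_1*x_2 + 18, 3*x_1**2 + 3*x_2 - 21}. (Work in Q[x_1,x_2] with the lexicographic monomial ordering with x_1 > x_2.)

Compute a lex Gröbner basis by Buchberger's algorithm.
f_1 = -3*x_1*x_2 + 18, LT = x_1*x_2.
f_2 = 3*x_1**2 + 3*x_2 - 21, LT = x_1**2.

S(f_1,f_2): lcm = x_1**2*x_2. S = -6*x_1 - x_2**2 + 7*x_2.
  leading term x_1: no divisor's leading term divides it; move -6*x_1 to the remainder.
  leading term x_2**2: no divisor's leading term divides it; move -x_2**2 to the remainder.
  leading term x_2: no divisor's leading term divides it; move 7*x_2 to the remainder.
  remainder -6*x_1 - x_2**2 + 7*x_2 ≠ 0; add h_3 = -6*x_1 - x_2**2 + 7*x_2 to the basis.

S(f_1,h_3): lcm = x_1*x_2. S = -1/6*x_2**3 + 7/6*x_2**2 - 6.
  leading term x_2**3: no divisor's leading term divides it; move -1/6*x_2**3 to the remainder.
  leading term x_2**2: no divisor's leading term divides it; move 7/6*x_2**2 to the remainder.
  leading term 1: no divisor's leading term divides it; move -6 to the remainder.
  remainder -1/6*x_2**3 + 7/6*x_2**2 - 6 ≠ 0; add h_4 = -1/6*x_2**3 + 7/6*x_2**2 - 6 to the basis.

The other S-polynomials (S(f_2,h_3), S(f_1,h_4), S(f_2,h_4), S(h_3,h_4)) all reduce to 0 modulo the current basis, so we have a Gröbner basis.
Inter-reduce: drop elements whose leading term is divisible by another's, tail-reduce, and make monic.
Reduced Gröbner basis: {x_1 + 1/6*x_2**2 - 7/6*x_2, x_2**3 - 7*x_2**2 + 36}.

Since the basis is lex-ordered, x_2**3 - 7*x_2**2 + 36 is univariate in x_2. Its roots are {-2, 3, 6}. Back-substituting each root into the other basis elements fixes the other coordinates.
  x_2 = -2: the earlier basis element becomes x_1 + 3 = 0, giving x_1 = -3 — point (-3, -2).
  x_2 = 3: the earlier basis element becomes x_1 - 2 = 0, giving x_1 = 2 — point (2, 3).
  x_2 = 6: the earlier basis element becomes x_1 - 1 = 0, giving x_1 = 1 — point (1, 6).
Substituting each solution back into the original system confirms all equations vanish.
This is the nonlinear analogue of row-reducing a linear system.

{(-3, -2), (2, 3), (1, 6)}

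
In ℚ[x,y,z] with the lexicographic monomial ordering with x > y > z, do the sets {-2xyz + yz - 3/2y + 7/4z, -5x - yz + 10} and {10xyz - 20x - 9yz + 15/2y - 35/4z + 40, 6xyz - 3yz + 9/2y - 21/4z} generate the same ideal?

Yes, the ideals are equal.

For a fixed monomial order, each ideal has a unique reduced Gröbner basis; comparing bases decides equality.
Buchberger on the first generating set:
f_1 = -2xyz + yz - 3/2y + 7/4z, LT = xyz.
f_2 = -5x - yz + 10, LT = x.

S(f_1,f_2): lcm = xyz. S = -⅕y²z² + 3/2yz + ¾y - ⅞z.
  reduce S modulo (f_1, f_2):
  remainder -⅕y²z² + 3/2yz + ¾y - ⅞z ≠ 0; add g_3 = -⅕y²z² + 3/2yz + ¾y - ⅞z to the basis.

The other S-polynomials (S(f_1,g_3), S(f_2,g_3)) all reduce to 0 modulo the current basis, so we have a Gröbner basis.
Inter-reduce: drop elements whose leading term is divisible by another's, tail-reduce, and make monic.
Reduced Gröbner basis: {x + ⅕yz - 2, y²z² - 15/2yz - 15/4y + 35/8z}.

Buchberger on the second generating set:
h_1 = 10xyz - 20x - 9yz + 15/2y - 35/4z + 40, LT = xyz.
h_2 = 6xyz - 3yz + 9/2y - 21/4z, LT = xyz.

S(h_1,h_2): lcm = xyz. S = -2x - ⅖yz + 4.
  reduce S modulo (h_1, h_2):
  remainder -2x - ⅖yz + 4 ≠ 0; add k_3 = -2x - ⅖yz + 4 to the basis.

S(h_1,k_3): lcm = xyz. S = -2x - ⅕y²z² + 11/10yz + ¾y - ⅞z + 4.
  reduce S modulo (h_1, h_2, k_3):
  remainder -⅕y²z² + 3/2yz + ¾y - ⅞z ≠ 0; add k_4 = -⅕y²z² + 3/2yz + ¾y - ⅞z to the basis.

The other S-polynomials (S(h_2,k_3), S(h_1,k_4), S(h_2,k_4), S(k_3,k_4)) all reduce to 0 modulo the current basis, so we have a Gröbner basis.
Inter-reduce: drop elements whose leading term is divisible by another's, tail-reduce, and make monic.
Reduced Gröbner basis: {x + ⅕yz - 2, y²z² - 15/2yz - 15/4y + 35/8z}.

These coincide, so the ideals are equal.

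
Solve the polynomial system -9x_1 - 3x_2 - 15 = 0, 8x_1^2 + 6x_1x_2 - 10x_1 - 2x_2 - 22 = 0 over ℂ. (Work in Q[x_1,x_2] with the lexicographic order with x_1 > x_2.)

Compute a lex Gröbner basis by Buchberger's algorithm.
f_1 = -9x_1 - 3x_2 - 15, LT = x_1.
f_2 = 8x_1^2 + 6x_1x_2 - 10x_1 - 2x_2 - 22, LT = x_1^2.

S(f_1,f_2): lcm = x_1^2. S = -5/12x_1x_2 + 35/12x_1 + 1/4x_2 + 11/4.
  leading term x_1x_2: subtract (5/108x_2)·f_1 from -5/12x_1x_2 + 35/12x_1 + 1/4x_2 + 11/4 → 35/12x_1 + 5/36x_2^2 + 17/18x_2 + 11/4
  leading term x_1: subtract (-35/108)·f_1 from 35/12x_1 + 5/36x_2^2 + 17/18x_2 + 11/4 → 5/36x_2^2 - 1/36x_2 - 19/9
  leading term x_2^2: no divisor's leading term divides it; move 5/36x_2^2 to the remainder.
  leading term x_2: no divisor's leading term divides it; move -1/36x_2 to the remainder.
  leading term 1: no divisor's leading term divides it; move -19/9 to the remainder.
  remainder 5/36x_2^2 - 1/36x_2 - 19/9 ≠ 0; add h_3 = 5/36x_2^2 - 1/36x_2 - 19/9 to the basis.

The other S-polynomials (S(f_1,h_3), S(f_2,h_3)) all reduce to 0 modulo the current basis, so we have a Gröbner basis.
Inter-reduce: drop elements whose leading term is divisible by another's, tail-reduce, and make monic.
Reduced Gröbner basis: {x_1 + 1/3x_2 + 5/3, x_2^2 - 1/5x_2 - 76/5}.

From the last basis element, x_2^2 - 1/5x_2 - 76/5 = 0, so x_2 takes values in {-19/5, 4}. Each choice, substituted upward through the basis, yields the corresponding point(s) of the solution set.
  x_2 = -19/5: the earlier basis element becomes x_1 + 2/5 = 0, giving x_1 = -2/5 — point (-2/5, -19/5).
  x_2 = 4: the earlier basis element becomes x_1 + 3 = 0, giving x_1 = -3 — point (-3, 4).
Check: every point annihilates each of the original generators.

{(-2/5, -19/5), (-3, 4)}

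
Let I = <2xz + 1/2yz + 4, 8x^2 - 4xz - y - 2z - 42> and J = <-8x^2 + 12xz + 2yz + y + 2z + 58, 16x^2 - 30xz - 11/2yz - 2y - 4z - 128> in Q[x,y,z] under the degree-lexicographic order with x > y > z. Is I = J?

Yes, the ideals are equal.

Equality of ideals is decidable: compute both reduced Gröbner bases (unique for the ordering) and check whether they agree.
Buchberger on the first generating set:
f_1 = 2xz + 1/2yz + 4, LT = xz.
f_2 = 8x^2 - 4xz - y - 2z - 42, LT = x^2.

S(f_1,f_2): lcm = x^2z. S = 1/4xyz + 1/2xz^2 + 1/8yz + 1/4z^2 + 2x + 21/4z.
  leading term xyz: subtract (1/8y)·f_1 from 1/4xyz + 1/2xz^2 + 1/8yz + 1/4z^2 + 2x + 21/4z → 1/2xz^2 - 1/16y^2z + 1/8yz + 1/4z^2 + 2x - 1/2y + 21/4z
  leading term xz^2: subtract (1/4z)·f_1 from 1/2xz^2 - 1/16y^2z + 1/8yz + 1/4z^2 + 2x - 1/2y + 21/4z → -1/16y^2z - 1/8yz^2 + 1/8yz + 1/4z^2 + 2x - 1/2y + 17/4z
  leading term y^2z: no divisor's leading term divides it; move -1/16y^2z to the remainder.
  leading term yz^2: no divisor's leading term divides it; move -1/8yz^2 to the remainder.
  leading term yz: no divisor's leading term divides it; move 1/8yz to the remainder.
  leading term z^2: no divisor's leading term divides it; move 1/4z^2 to the remainder.
  leading term x: no divisor's leading term divides it; move 2x to the remainder.
  leading term y: no divisor's leading term divides it; move -1/2y to the remainder.
  leading term z: no divisor's leading term divides it; move 17/4z to the remainder.
  remainder -1/16y^2z - 1/8yz^2 + 1/8yz + 1/4z^2 + 2x - 1/2y + 17/4z ≠ 0; add g_3 = -1/16y^2z - 1/8yz^2 + 1/8yz + 1/4z^2 + 2x - 1/2y + 17/4z to the basis.

The other S-polynomials (S(f_1,g_3), S(f_2,g_3)) all reduce to 0 modulo the current basis, so we have a Gröbner basis.
Inter-reduce: drop elements whose leading term is divisible by another's, tail-reduce, and make monic.
Reduced Gröbner basis: {y^2z + 2yz^2 - 2yz - 4z^2 - 32x + 8y - 68z, x^2 + 1/8yz - 1/8y - 1/4z - 17/4, xz + 1/4yz + 2}.

Buchberger on the second generating set:
h_1 = -8x^2 + 12xz + 2yz + y + 2z + 58, LT = x^2.
h_2 = 16x^2 - 30xz - 11/2yz - 2y - 4z - 128, LT = x^2.

S(h_1,h_2): lcm = x^2. S = 3/8xz + 3/32yz + 3/4.
  leading term xz: no divisor's leading term divides it; move 3/8xz to the remainder.
  leading term yz: no divisor's leading term divides it; move 3/32yz to the remainder.
  leading term 1: no divisor's leading term divides it; move 3/4 to the remainder.
  remainder 3/8xz + 3/32yz + 3/4 ≠ 0; add k_3 = 3/8xz + 3/32yz + 3/4 to the basis.

S(h_1,k_3): lcm = x^2z. S = -1/4xyz - 3/2xz^2 - 1/4yz^2 - 1/8yz - 1/4z^2 - 2x - 29/4z.
  leading term xyz: subtract (-2/3y)·k_3 from -1/4xyz - 3/2xz^2 - 1/4yz^2 - 1/8yz - 1/4z^2 - 2x - 29/4z → -3/2xz^2 + 1/16y^2z - 1/4yz^2 - 1/8yz - 1/4z^2 - 2x + 1/2y - 29/4z
  leading term xz^2: subtract (-4z)·k_3 from -3/2xz^2 + 1/16y^2z - 1/4yz^2 - 1/8yz - 1/4z^2 - 2x + 1/2y - 29/4z → 1/16y^2z + 1/8yz^2 - 1/8yz - 1/4z^2 - 2x + 1/2y - 17/4z
  leading term y^2z: no divisor's leading term divides it; move 1/16y^2z to the remainder.
  leading term yz^2: no divisor's leading term divides it; move 1/8yz^2 to the remainder.
  leading term yz: no divisor's leading term divides it; move -1/8yz to the remainder.
  leading term z^2: no divisor's leading term divides it; move -1/4z^2 to the remainder.
  leading term x: no divisor's leading term divides it; move -2x to the remainder.
  leading term y: no divisor's leading term divides it; move 1/2y to the remainder.
  leading term z: no divisor's leading term divides it; move -17/4z to the remainder.
  remainder 1/16y^2z + 1/8yz^2 - 1/8yz - 1/4z^2 - 2x + 1/2y - 17/4z ≠ 0; add k_4 = 1/16y^2z + 1/8yz^2 - 1/8yz - 1/4z^2 - 2x + 1/2y - 17/4z to the basis.

The other S-polynomials (S(h_2,k_3), S(h_1,k_4), S(h_2,k_4), S(k_3,k_4)) all reduce to 0 modulo the current basis, so we have a Gröbner basis.
Inter-reduce: drop elements whose leading term is divisible by another's, tail-reduce, and make monic.
Reduced Gröbner basis: {y^2z + 2yz^2 - 2yz - 4z^2 - 32x + 8y - 68z, x^2 + 1/8yz - 1/8y - 1/4z - 17/4, xz + 1/4yz + 2}.

Same reduced basis, so the two generating sets span the same ideal.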